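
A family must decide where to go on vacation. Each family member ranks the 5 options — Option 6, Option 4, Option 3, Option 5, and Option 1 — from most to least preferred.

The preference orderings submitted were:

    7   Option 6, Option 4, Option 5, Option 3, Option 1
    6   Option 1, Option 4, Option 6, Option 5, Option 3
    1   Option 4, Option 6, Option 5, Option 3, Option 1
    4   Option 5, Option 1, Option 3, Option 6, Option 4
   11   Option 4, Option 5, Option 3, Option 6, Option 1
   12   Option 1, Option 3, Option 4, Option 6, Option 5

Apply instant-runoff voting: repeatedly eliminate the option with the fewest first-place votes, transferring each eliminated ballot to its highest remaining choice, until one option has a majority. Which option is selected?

Option 1

Round 1: Option 1 18, Option 4 12, Option 6 7, Option 5 4, Option 3 0. Option 3 has the fewest and is eliminated.
Round 2: Option 1 18, Option 4 12, Option 6 7, Option 5 4. Option 5 has the fewest and is eliminated.
Round 3: Option 1 22, Option 4 12, Option 6 7. Option 1 has a majority.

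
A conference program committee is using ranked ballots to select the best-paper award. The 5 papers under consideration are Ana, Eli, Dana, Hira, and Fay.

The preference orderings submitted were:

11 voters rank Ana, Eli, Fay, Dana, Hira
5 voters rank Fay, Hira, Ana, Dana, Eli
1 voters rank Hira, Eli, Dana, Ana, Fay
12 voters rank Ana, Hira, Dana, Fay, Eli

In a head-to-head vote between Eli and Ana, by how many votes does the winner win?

Ballots ranking Eli above Ana: 1.
Ballots ranking Ana above Eli: 11+5+12 = 28.
Ana wins 28–1, a margin of 27.

27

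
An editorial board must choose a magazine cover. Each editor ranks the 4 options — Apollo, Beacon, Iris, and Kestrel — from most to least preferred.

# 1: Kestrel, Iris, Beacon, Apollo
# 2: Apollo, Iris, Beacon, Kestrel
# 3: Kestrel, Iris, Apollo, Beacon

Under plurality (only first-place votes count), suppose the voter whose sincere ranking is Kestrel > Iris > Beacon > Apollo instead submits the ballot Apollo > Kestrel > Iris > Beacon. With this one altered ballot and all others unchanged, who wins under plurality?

First-place totals with the altered ballot: Apollo 2, Beacon 0, Iris 0, Kestrel 1.
The switch changes the winner from Kestrel to Apollo.

Apollo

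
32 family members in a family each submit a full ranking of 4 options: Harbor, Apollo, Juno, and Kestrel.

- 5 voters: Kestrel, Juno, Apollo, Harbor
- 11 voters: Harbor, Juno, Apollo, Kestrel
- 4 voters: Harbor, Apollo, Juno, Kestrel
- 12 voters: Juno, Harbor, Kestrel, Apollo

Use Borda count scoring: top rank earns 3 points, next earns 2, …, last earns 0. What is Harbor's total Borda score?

Borda scores:
  Harbor: 5·0 + 11·3 + 4·3 + 12·2 = 69
  Apollo: 5·1 + 11·1 + 4·2 + 12·0 = 24
  Juno: 5·2 + 11·2 + 4·1 + 12·3 = 72
  Kestrel: 5·3 + 11·0 + 4·0 + 12·1 = 27

69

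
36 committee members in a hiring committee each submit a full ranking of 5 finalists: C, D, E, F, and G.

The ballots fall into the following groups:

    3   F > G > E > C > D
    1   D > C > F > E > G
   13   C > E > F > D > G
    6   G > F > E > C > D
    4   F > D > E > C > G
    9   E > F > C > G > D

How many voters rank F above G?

30

Ballots ranking F above G: 3+1+13+4+9 = 30.
Ballots ranking G above F: 6.
So 30 of 36 voters prefer F to G.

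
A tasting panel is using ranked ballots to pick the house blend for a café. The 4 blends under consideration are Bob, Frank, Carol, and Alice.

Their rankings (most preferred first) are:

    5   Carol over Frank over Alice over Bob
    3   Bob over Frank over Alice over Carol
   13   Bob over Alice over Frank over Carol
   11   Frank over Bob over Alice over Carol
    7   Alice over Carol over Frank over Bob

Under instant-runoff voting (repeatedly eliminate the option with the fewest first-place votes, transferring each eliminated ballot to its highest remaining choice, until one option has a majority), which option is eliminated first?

Carol

Round 1: Bob 16, Frank 11, Alice 7, Carol 5. Carol has the fewest and is eliminated.
Round 2: Bob 16, Frank 16, Alice 7. Alice has the fewest and is eliminated.
Round 3: Frank 23, Bob 16. Frank has a majority.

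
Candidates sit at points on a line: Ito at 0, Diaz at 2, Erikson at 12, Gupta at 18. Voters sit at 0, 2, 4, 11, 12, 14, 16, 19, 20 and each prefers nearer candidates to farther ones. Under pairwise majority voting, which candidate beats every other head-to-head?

Erikson

With single-peaked preferences on a line, the Condorcet winner is the candidate closest to the median voter.
The median voter (position 12) is closest to Erikson at 12.
Check: Erikson vs Ito — voters closer to Erikson: 6 of 9.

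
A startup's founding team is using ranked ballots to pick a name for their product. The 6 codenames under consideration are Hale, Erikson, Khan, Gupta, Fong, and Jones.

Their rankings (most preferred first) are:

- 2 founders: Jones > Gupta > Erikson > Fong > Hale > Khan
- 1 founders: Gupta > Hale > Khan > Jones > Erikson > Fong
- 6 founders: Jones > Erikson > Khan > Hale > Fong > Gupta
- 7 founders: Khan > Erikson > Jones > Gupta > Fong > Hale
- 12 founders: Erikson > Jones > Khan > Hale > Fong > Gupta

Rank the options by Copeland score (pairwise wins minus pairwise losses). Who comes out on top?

Pairwise results:
  Hale vs Erikson: Erikson wins 27–1.
  Hale vs Khan: Khan wins 25–3.
  Hale vs Gupta: Hale wins 18–10.
  Hale vs Fong: Hale wins 19–9.
  Hale vs Jones: Jones wins 27–1.
  Erikson vs Khan: Erikson wins 20–8.
  Erikson vs Gupta: Erikson wins 25–3.
  Erikson vs Fong: Erikson wins 28–0.
  Erikson vs Jones: Erikson wins 19–9.
  Khan vs Gupta: Khan wins 25–3.
  Khan vs Fong: Khan wins 26–2.
  Khan vs Jones: Jones wins 20–8.
  Gupta vs Fong: Fong wins 18–10.
  Gupta vs Jones: Jones wins 27–1.
  Fong vs Jones: Jones wins 28–0.
Copeland scores (wins − losses):
  Hale: 2 − 3 = -1
  Erikson: 5 − 0 = 5
  Khan: 3 − 2 = 1
  Gupta: 0 − 5 = -5
  Fong: 1 − 4 = -3
  Jones: 4 − 1 = 3
Erikson has the best Copeland score.

Erikson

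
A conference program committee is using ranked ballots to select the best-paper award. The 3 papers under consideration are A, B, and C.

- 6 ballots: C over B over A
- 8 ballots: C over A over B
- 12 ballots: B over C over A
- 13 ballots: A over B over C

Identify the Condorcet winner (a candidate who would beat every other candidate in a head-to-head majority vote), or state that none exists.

There is no Condorcet winner

Head-to-head results (39 voters total):
A vs B: A wins 21–18.
A vs C: C wins 26–13.
B vs C: B wins 25–14.
No candidate beats all others: A beats B beats C beats A, a majority cycle.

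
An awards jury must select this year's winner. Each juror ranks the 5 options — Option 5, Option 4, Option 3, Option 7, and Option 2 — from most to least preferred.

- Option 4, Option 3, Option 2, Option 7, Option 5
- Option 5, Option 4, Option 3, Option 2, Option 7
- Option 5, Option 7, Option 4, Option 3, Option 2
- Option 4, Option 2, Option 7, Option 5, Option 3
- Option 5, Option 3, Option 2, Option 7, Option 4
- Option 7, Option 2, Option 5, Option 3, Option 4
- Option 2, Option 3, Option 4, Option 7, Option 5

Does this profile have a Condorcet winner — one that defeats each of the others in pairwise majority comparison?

Head-to-head results (7 voters total):
Option 5 vs Option 4: Option 5 wins 4–3.
Option 5 vs Option 3: Option 5 wins 5–2.
Option 5 vs Option 7: Option 7 wins 4–3.
Option 5 vs Option 2: Option 2 wins 4–3.
Option 4 vs Option 3: Option 4 wins 4–3.
Option 4 vs Option 7: Option 4 wins 4–3.
Option 4 vs Option 2: Option 4 wins 4–3.
Option 3 vs Option 7: Option 3 wins 4–3.
Option 3 vs Option 2: Option 3 wins 4–3.
Option 7 vs Option 2: Option 2 wins 5–2.
No candidate beats all others: Option 5 beats Option 4 beats Option 7 beats Option 5, a majority cycle.

No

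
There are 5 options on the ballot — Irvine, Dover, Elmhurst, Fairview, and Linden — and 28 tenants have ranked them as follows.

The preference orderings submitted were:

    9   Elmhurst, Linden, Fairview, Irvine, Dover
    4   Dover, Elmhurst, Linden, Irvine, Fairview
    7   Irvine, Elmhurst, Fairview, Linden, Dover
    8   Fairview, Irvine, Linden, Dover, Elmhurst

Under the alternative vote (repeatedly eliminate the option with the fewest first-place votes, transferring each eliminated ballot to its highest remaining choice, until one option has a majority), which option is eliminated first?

Linden

Round 1: Elmhurst 9, Fairview 8, Irvine 7, Dover 4, Linden 0. Linden has the fewest and is eliminated.
Round 2: Elmhurst 9, Fairview 8, Irvine 7, Dover 4. Dover has the fewest and is eliminated.
Round 3: Elmhurst 13, Fairview 8, Irvine 7. Irvine has the fewest and is eliminated.
Round 4: Elmhurst 20, Fairview 8. Elmhurst has a majority.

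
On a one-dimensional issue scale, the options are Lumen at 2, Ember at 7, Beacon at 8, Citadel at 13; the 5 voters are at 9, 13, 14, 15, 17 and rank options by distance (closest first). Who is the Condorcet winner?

Citadel

With single-peaked preferences on a line, the Condorcet winner is the candidate closest to the median voter.
The median voter (position 14) is closest to Citadel at 13.
Check: Citadel vs Lumen — voters closer to Citadel: 5 of 5.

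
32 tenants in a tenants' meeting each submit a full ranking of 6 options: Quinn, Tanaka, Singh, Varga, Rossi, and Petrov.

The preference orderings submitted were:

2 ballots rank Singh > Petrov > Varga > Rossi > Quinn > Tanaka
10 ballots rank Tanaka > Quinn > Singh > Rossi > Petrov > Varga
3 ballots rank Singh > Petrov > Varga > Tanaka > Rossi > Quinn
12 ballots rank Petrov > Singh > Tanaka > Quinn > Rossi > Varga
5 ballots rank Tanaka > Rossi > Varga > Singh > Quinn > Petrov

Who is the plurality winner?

First-place vote totals:
  Quinn: 0
  Tanaka: 15
  Singh: 5
  Varga: 0
  Rossi: 0
  Petrov: 12
Tanaka has the most first-place votes.

Tanaka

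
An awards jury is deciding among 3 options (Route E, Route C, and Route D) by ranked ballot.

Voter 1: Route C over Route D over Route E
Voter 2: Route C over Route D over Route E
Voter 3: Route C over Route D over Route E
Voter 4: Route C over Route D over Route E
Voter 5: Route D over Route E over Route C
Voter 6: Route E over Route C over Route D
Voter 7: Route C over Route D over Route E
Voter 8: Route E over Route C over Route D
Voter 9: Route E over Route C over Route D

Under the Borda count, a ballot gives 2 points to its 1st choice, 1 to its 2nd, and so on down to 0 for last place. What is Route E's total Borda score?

7

Borda scores:
  Route E: 0 + 0 + 0 + 0 + 1 + 2 + 0 + 2 + 2 = 7
  Route C: 2 + 2 + 2 + 2 + 0 + 1 + 2 + 1 + 1 = 13
  Route D: 1 + 1 + 1 + 1 + 2 + 0 + 1 + 0 + 0 = 7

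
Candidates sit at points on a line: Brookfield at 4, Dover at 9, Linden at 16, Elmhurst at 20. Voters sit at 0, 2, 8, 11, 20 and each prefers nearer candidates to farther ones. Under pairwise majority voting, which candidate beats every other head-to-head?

With single-peaked preferences on a line, the Condorcet winner is the candidate closest to the median voter.
The median voter (position 8) is closest to Dover at 9.
Check: Dover vs Elmhurst — voters closer to Dover: 4 of 5.

Dover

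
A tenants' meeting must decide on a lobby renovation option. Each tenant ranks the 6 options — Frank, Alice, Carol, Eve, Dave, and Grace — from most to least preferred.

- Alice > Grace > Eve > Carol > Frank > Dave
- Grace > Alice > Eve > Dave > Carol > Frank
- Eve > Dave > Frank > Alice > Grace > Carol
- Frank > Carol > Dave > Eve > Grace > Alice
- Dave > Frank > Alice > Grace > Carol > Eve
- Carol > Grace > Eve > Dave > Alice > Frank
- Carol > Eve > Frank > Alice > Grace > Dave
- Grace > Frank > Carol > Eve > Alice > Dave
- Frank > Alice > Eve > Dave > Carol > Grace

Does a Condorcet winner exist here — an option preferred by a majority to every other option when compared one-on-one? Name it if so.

No Condorcet winner

Head-to-head results (9 voters total):
Frank vs Alice: Frank wins 6–3.
Frank vs Carol: Frank wins 5–4.
Frank vs Eve: Eve wins 5–4.
Frank vs Dave: Frank wins 5–4.
Frank vs Grace: Frank wins 5–4.
Alice vs Carol: Alice wins 5–4.
Alice vs Eve: Eve wins 5–4.
Alice vs Dave: Alice wins 5–4.
Alice vs Grace: Alice wins 5–4.
Carol vs Eve: Carol wins 5–4.
Carol vs Dave: Carol wins 5–4.
Carol vs Grace: Grace wins 5–4.
Eve vs Dave: Eve wins 7–2.
Eve vs Grace: Grace wins 5–4.
Dave vs Grace: Grace wins 5–4.
No candidate beats all others: Frank beats Carol beats Eve beats Frank, a majority cycle.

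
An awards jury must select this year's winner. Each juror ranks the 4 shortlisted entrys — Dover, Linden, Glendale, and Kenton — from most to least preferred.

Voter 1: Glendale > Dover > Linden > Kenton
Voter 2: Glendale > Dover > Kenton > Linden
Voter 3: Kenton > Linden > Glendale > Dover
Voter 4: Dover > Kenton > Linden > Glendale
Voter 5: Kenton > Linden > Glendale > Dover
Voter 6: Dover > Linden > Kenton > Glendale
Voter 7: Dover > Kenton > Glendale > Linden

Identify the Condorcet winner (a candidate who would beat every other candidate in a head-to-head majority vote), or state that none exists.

Head-to-head results (7 voters total):
Dover vs Linden: Dover wins 5–2.
Dover vs Glendale: Glendale wins 4–3.
Dover vs Kenton: Dover wins 5–2.
Linden vs Glendale: Linden wins 4–3.
Linden vs Kenton: Kenton wins 5–2.
Glendale vs Kenton: Kenton wins 5–2.
No candidate beats all others: Dover beats Linden beats Glendale beats Dover, a majority cycle.

None — there is no Condorcet winner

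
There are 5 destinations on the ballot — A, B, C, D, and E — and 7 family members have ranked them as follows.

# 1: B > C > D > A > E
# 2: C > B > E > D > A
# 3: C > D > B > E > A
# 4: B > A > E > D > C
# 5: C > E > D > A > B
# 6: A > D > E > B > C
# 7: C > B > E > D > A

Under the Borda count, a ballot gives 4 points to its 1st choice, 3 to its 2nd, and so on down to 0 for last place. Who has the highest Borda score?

Borda scores:
  A: 1 + 0 + 0 + 3 + 1 + 4 + 0 = 9
  B: 4 + 3 + 2 + 4 + 0 + 1 + 3 = 17
  C: 3 + 4 + 4 + 0 + 4 + 0 + 4 = 19
  D: 2 + 1 + 3 + 1 + 2 + 3 + 1 = 13
  E: 0 + 2 + 1 + 2 + 3 + 2 + 2 = 12
C has the highest total.

C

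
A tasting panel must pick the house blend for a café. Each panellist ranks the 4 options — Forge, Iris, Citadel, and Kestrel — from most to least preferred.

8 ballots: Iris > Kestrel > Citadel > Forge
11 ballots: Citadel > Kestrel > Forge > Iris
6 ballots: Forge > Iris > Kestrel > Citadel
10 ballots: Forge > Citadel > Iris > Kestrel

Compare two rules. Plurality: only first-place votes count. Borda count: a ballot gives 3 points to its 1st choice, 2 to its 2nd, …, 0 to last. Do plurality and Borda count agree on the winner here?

Plurality first-place counts: Forge 16, Iris 8, Citadel 11, Kestrel 0 → Forge.
Borda totals: Forge 59, Iris 46, Citadel 61, Kestrel 44 → Citadel.
The two rules disagree: plurality picks Forge, Borda picks Citadel.

No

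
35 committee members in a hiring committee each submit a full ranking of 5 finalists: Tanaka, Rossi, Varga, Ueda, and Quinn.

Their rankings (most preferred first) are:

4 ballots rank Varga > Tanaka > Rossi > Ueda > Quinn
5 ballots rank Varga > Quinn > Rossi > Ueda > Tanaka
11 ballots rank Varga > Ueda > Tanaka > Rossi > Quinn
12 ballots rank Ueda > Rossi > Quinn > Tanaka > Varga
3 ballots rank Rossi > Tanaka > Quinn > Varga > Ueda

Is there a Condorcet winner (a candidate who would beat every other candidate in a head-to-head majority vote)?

Yes

Head-to-head results (35 voters total):
Tanaka vs Rossi: Rossi wins 20–15.
Tanaka vs Varga: Varga wins 20–15.
Tanaka vs Ueda: Ueda wins 28–7.
Tanaka vs Quinn: Tanaka wins 18–17.
Rossi vs Varga: Varga wins 20–15.
Rossi vs Ueda: Ueda wins 23–12.
Rossi vs Quinn: Rossi wins 30–5.
Varga vs Ueda: Varga wins 23–12.
Varga vs Quinn: Varga wins 20–15.
Ueda vs Quinn: Ueda wins 27–8.
Varga beats each rival — Tanaka (20–15), Rossi (20–15), Ueda (23–12), Quinn (20–15) — so Varga is the Condorcet winner.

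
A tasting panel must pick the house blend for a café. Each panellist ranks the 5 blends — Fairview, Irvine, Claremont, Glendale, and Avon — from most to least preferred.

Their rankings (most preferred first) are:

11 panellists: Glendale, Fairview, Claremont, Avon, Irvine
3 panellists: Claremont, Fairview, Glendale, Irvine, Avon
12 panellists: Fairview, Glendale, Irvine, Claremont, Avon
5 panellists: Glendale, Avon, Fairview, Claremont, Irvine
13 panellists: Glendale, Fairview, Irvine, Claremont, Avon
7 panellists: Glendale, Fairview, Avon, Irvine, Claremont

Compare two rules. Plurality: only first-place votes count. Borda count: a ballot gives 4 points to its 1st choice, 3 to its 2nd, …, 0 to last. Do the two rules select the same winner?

Plurality first-place counts: Fairview 12, Irvine 0, Claremont 3, Glendale 36, Avon 0 → Glendale.
Borda totals: Fairview 160, Irvine 60, Claremont 64, Glendale 186, Avon 40 → Glendale.
The two rules agree on Glendale.

Yes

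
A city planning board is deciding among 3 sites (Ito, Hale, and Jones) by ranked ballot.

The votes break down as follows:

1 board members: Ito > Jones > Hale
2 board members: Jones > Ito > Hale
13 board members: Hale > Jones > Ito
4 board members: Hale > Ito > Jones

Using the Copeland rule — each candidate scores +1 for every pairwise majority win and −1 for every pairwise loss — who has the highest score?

Pairwise results:
  Ito vs Hale: Hale wins 17–3.
  Ito vs Jones: Jones wins 15–5.
  Hale vs Jones: Hale wins 17–3.
Copeland scores (wins − losses):
  Ito: 0 − 2 = -2
  Hale: 2 − 0 = 2
  Jones: 1 − 1 = 0
Hale has the best Copeland score.

Hale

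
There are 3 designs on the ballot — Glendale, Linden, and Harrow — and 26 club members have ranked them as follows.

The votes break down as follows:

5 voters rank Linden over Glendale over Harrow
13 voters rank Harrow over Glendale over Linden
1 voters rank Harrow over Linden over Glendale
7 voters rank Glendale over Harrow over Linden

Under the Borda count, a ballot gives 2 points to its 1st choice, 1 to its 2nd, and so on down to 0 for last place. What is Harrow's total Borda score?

Borda scores:
  Glendale: 5·1 + 13·1 + 0 + 7·2 = 32
  Linden: 5·2 + 13·0 + 1 + 7·0 = 11
  Harrow: 5·0 + 13·2 + 2 + 7·1 = 35

35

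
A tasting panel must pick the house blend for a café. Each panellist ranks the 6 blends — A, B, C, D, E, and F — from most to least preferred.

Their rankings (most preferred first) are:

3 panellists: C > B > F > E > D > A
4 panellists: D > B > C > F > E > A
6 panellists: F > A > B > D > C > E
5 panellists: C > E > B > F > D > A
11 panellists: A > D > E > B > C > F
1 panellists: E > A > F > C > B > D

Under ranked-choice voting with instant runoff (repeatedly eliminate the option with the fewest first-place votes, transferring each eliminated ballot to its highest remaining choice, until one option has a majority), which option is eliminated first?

B

Round 1: A 11, C 8, F 6, D 4, E 1, B 0. B has the fewest and is eliminated.
Round 2: A 11, C 8, F 6, D 4, E 1. E has the fewest and is eliminated.
Round 3: A 12, C 8, F 6, D 4. D has the fewest and is eliminated.
Round 4: A 12, C 12, F 6. F has the fewest and is eliminated.
Round 5: A 18, C 12. A has a majority.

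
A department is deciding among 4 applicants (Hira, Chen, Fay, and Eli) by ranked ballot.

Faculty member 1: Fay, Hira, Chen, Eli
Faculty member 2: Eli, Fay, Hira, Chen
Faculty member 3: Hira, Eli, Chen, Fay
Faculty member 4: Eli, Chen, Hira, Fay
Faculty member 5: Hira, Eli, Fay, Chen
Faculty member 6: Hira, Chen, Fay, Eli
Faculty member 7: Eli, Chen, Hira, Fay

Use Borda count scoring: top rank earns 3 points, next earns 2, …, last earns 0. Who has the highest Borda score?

Hira

Borda scores:
  Hira: 2 + 1 + 3 + 1 + 3 + 3 + 1 = 14
  Chen: 1 + 0 + 1 + 2 + 0 + 2 + 2 = 8
  Fay: 3 + 2 + 0 + 0 + 1 + 1 + 0 = 7
  Eli: 0 + 3 + 2 + 3 + 2 + 0 + 3 = 13
Hira has the highest total.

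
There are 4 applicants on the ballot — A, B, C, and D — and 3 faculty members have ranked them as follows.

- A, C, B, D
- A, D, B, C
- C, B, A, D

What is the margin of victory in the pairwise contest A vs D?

Ballots ranking A above D: 3.
Ballots ranking D above A: 0.
A wins 3–0, a margin of 3.

3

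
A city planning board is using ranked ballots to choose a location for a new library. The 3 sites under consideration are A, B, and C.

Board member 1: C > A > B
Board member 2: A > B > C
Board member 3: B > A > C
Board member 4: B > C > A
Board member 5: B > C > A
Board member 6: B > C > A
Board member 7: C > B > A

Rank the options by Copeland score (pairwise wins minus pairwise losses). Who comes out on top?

Pairwise results:
  A vs B: B wins 5–2.
  A vs C: C wins 5–2.
  B vs C: B wins 5–2.
Copeland scores (wins − losses):
  A: 0 − 2 = -2
  B: 2 − 0 = 2
  C: 1 − 1 = 0
B has the best Copeland score.

B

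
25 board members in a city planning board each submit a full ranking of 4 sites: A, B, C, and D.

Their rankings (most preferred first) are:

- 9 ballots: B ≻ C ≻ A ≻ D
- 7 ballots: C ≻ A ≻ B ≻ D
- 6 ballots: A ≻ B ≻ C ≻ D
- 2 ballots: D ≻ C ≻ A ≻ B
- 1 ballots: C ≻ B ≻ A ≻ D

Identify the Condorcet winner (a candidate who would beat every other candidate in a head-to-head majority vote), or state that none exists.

Head-to-head results (25 voters total):
A vs B: A wins 15–10.
A vs C: C wins 19–6.
A vs D: A wins 23–2.
B vs C: B wins 15–10.
B vs D: B wins 23–2.
C vs D: C wins 23–2.
No candidate beats all others: A beats B beats C beats A, a majority cycle.

No Condorcet winner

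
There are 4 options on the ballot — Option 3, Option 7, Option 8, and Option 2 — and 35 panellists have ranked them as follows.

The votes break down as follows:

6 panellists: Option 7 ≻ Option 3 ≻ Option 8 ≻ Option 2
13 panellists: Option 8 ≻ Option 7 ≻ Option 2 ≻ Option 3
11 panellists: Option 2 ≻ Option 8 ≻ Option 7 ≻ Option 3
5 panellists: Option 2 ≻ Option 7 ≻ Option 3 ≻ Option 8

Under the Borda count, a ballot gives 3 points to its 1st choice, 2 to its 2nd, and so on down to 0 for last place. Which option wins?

Option 8

Borda scores:
  Option 3: 6·2 + 13·0 + 11·0 + 5·1 = 17
  Option 7: 6·3 + 13·2 + 11·1 + 5·2 = 65
  Option 8: 6·1 + 13·3 + 11·2 + 5·0 = 67
  Option 2: 6·0 + 13·1 + 11·3 + 5·3 = 61
Option 8 has the highest total.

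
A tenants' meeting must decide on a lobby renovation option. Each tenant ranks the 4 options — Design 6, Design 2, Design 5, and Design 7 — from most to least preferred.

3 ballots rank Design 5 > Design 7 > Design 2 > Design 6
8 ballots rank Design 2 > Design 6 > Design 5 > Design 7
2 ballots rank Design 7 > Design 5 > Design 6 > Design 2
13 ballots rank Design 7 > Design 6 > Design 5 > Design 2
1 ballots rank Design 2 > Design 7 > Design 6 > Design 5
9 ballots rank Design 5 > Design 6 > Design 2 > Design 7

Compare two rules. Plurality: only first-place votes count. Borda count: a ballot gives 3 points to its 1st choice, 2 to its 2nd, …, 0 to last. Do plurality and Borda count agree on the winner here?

Plurality first-place counts: Design 6 0, Design 2 9, Design 5 12, Design 7 15 → Design 7.
Borda totals: Design 6 63, Design 2 39, Design 5 61, Design 7 53 → Design 6.
The two rules disagree: plurality picks Design 7, Borda picks Design 6.

No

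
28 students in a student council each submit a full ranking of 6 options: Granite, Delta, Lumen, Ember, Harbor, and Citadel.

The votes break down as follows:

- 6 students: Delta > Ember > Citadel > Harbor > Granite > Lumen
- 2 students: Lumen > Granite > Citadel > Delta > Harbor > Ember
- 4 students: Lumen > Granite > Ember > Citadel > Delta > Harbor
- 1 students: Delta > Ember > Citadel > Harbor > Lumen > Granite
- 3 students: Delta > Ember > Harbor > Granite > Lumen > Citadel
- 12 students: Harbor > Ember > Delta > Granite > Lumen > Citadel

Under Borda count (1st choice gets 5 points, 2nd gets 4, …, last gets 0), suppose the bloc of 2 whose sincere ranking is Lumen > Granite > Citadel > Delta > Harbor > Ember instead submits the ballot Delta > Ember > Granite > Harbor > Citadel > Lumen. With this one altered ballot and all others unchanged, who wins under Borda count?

Ember

Borda totals with the altered ballot: Granite 58, Delta 100, Lumen 36, Ember 108, Harbor 87, Citadel 31.
The winner is unchanged: still Ember.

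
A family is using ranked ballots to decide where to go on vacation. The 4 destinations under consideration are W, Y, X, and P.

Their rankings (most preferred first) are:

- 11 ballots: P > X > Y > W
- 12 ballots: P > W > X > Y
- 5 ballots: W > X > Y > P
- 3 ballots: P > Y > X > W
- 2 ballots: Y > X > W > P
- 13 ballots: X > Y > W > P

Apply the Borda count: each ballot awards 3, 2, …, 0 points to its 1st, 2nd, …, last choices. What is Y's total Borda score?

54

Borda scores:
  W: 11·0 + 12·2 + 5·3 + 3·0 + 2·1 + 13·1 = 54
  Y: 11·1 + 12·0 + 5·1 + 3·2 + 2·3 + 13·2 = 54
  X: 11·2 + 12·1 + 5·2 + 3·1 + 2·2 + 13·3 = 90
  P: 11·3 + 12·3 + 5·0 + 3·3 + 2·0 + 13·0 = 78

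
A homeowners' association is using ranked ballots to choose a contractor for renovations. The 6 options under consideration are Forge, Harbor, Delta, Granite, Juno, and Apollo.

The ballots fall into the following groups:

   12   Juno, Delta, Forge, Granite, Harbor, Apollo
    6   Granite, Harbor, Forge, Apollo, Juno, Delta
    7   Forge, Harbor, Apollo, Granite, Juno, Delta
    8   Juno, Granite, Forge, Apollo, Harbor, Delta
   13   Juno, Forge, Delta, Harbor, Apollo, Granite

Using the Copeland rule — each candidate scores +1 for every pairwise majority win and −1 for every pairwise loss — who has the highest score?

Pairwise results:
  Forge vs Harbor: Forge wins 40–6.
  Forge vs Delta: Forge wins 34–12.
  Forge vs Granite: Forge wins 32–14.
  Forge vs Juno: Juno wins 33–13.
  Forge vs Apollo: Forge wins 46–0.
  Harbor vs Delta: Delta wins 25–21.
  Harbor vs Granite: Granite wins 26–20.
  Harbor vs Juno: Juno wins 33–13.
  Harbor vs Apollo: Harbor wins 38–8.
  Delta vs Granite: Delta wins 25–21.
  Delta vs Juno: Juno wins 46–0.
  Delta vs Apollo: Delta wins 25–21.
  Granite vs Juno: Juno wins 33–13.
  Granite vs Apollo: Granite wins 26–20.
  Juno vs Apollo: Juno wins 33–13.
Copeland scores (wins − losses):
  Forge: 4 − 1 = 3
  Harbor: 1 − 4 = -3
  Delta: 3 − 2 = 1
  Granite: 2 − 3 = -1
  Juno: 5 − 0 = 5
  Apollo: 0 − 5 = -5
Juno has the best Copeland score.

Juno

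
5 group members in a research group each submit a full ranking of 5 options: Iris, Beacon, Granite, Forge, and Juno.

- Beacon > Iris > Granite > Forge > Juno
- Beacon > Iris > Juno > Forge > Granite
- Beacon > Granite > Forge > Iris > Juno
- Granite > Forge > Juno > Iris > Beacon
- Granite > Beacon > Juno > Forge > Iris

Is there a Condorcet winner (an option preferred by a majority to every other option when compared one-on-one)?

Yes

Head-to-head results (5 voters total):
Iris vs Beacon: Beacon wins 4–1.
Iris vs Granite: Granite wins 3–2.
Iris vs Forge: Forge wins 3–2.
Iris vs Juno: Iris wins 3–2.
Beacon vs Granite: Beacon wins 3–2.
Beacon vs Forge: Beacon wins 4–1.
Beacon vs Juno: Beacon wins 4–1.
Granite vs Forge: Granite wins 4–1.
Granite vs Juno: Granite wins 4–1.
Forge vs Juno: Forge wins 3–2.
Beacon beats each rival — Iris (4–1), Granite (3–2), Forge (4–1), Juno (4–1) — so Beacon is the Condorcet winner.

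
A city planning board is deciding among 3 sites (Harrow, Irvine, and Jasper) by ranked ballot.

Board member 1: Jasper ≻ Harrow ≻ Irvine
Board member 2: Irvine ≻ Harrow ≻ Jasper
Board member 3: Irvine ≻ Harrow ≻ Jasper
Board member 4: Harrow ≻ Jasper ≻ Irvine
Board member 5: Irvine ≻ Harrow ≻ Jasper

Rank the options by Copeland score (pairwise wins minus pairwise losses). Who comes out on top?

Pairwise results:
  Harrow vs Irvine: Irvine wins 3–2.
  Harrow vs Jasper: Harrow wins 4–1.
  Irvine vs Jasper: Irvine wins 3–2.
Copeland scores (wins − losses):
  Harrow: 1 − 1 = 0
  Irvine: 2 − 0 = 2
  Jasper: 0 − 2 = -2
Irvine has the best Copeland score.

Irvine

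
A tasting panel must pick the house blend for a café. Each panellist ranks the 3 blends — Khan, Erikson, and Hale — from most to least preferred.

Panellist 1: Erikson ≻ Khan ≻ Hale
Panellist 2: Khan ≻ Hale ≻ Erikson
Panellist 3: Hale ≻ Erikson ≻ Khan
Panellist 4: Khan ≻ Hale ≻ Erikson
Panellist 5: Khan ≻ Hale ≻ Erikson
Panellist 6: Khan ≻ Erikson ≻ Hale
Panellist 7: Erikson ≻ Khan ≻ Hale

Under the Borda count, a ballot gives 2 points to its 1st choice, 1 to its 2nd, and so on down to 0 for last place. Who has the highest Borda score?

Borda scores:
  Khan: 1 + 2 + 0 + 2 + 2 + 2 + 1 = 10
  Erikson: 2 + 0 + 1 + 0 + 0 + 1 + 2 = 6
  Hale: 0 + 1 + 2 + 1 + 1 + 0 + 0 = 5
Khan has the highest total.

Khan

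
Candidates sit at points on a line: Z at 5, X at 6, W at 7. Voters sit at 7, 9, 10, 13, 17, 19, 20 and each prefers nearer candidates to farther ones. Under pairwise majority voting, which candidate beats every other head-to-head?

With single-peaked preferences on a line, the Condorcet winner is the candidate closest to the median voter.
The median voter (position 13) is closest to W at 7.
Check: W vs Z — voters closer to W: 7 of 7.

W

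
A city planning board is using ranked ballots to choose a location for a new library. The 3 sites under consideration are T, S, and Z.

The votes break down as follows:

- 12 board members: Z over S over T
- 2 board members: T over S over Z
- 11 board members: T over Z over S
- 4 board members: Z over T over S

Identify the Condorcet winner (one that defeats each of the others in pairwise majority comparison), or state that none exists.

Head-to-head results (29 voters total):
T vs S: T wins 17–12.
T vs Z: Z wins 16–13.
S vs Z: Z wins 27–2.
Z beats each rival — T (16–13), S (27–2) — so Z is the Condorcet winner.

Z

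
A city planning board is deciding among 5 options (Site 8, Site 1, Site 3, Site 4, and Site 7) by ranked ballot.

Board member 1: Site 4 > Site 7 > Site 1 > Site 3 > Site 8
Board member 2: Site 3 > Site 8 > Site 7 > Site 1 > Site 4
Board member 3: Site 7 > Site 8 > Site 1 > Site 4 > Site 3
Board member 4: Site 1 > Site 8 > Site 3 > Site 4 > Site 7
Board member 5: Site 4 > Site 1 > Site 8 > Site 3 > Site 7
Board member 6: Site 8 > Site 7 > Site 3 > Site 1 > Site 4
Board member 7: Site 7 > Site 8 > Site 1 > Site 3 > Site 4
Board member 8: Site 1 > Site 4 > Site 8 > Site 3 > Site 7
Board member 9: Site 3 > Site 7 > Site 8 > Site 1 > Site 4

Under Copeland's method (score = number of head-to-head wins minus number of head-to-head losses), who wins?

Pairwise results:
  Site 8 vs Site 1: Site 8 wins 5–4.
  Site 8 vs Site 3: Site 8 wins 6–3.
  Site 8 vs Site 4: Site 8 wins 6–3.
  Site 8 vs Site 7: Site 8 wins 5–4.
  Site 1 vs Site 3: Site 1 wins 6–3.
  Site 1 vs Site 4: Site 1 wins 7–2.
  Site 1 vs Site 7: Site 7 wins 6–3.
  Site 3 vs Site 4: Site 3 wins 5–4.
  Site 3 vs Site 7: Site 3 wins 5–4.
  Site 4 vs Site 7: Site 7 wins 5–4.
Copeland scores (wins − losses):
  Site 8: 4 − 0 = 4
  Site 1: 2 − 2 = 0
  Site 3: 2 − 2 = 0
  Site 4: 0 − 4 = -4
  Site 7: 2 − 2 = 0
Site 8 has the best Copeland score.

Site 8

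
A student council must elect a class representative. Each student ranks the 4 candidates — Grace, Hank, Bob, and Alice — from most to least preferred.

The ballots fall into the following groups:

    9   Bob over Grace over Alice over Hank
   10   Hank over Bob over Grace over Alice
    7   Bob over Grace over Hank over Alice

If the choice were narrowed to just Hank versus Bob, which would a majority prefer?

Ballots ranking Hank above Bob: 10.
Ballots ranking Bob above Hank: 9+7 = 16.
Bob wins the head-to-head, 16–10.

Bob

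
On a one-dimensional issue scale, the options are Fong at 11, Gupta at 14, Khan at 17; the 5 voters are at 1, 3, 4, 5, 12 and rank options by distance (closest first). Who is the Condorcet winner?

Fong

With single-peaked preferences on a line, the Condorcet winner is the candidate closest to the median voter.
The median voter (position 4) is closest to Fong at 11.
Check: Fong vs Gupta — voters closer to Fong: 5 of 5.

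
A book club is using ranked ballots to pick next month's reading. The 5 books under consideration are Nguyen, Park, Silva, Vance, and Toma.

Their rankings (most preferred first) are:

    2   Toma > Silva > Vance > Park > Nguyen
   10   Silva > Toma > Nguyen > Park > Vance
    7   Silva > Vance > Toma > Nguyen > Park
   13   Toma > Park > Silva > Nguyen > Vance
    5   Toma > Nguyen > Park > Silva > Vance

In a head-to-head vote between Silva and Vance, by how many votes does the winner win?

37

Ballots ranking Silva above Vance: 2+10+7+13+5 = 37.
Ballots ranking Vance above Silva: 0.
Silva wins 37–0, a margin of 37.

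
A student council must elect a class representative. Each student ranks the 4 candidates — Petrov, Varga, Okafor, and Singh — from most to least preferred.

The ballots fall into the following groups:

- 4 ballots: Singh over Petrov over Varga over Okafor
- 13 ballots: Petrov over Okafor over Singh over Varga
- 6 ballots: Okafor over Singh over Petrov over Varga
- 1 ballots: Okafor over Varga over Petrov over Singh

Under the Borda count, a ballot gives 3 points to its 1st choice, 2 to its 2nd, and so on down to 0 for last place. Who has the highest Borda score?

Borda scores:
  Petrov: 4·2 + 13·3 + 6·1 + 1 = 54
  Varga: 4·1 + 13·0 + 6·0 + 2 = 6
  Okafor: 4·0 + 13·2 + 6·3 + 3 = 47
  Singh: 4·3 + 13·1 + 6·2 + 0 = 37
Petrov has the highest total.

Petrov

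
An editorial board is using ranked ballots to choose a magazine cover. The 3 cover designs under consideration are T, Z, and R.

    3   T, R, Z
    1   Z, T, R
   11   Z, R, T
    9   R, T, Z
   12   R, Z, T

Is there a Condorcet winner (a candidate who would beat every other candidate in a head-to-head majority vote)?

Yes

Head-to-head results (36 voters total):
T vs Z: Z wins 24–12.
T vs R: R wins 32–4.
Z vs R: R wins 24–12.
R beats each rival — T (32–4), Z (24–12) — so R is the Condorcet winner.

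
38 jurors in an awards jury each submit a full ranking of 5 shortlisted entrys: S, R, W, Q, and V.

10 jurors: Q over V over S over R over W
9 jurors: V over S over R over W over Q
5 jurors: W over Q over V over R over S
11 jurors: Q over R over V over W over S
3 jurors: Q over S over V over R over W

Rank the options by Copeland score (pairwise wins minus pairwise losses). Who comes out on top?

Q

Pairwise results:
  S vs R: S wins 22–16.
  S vs W: S wins 22–16.
  S vs Q: Q wins 29–9.
  S vs V: V wins 35–3.
  R vs W: R wins 33–5.
  R vs Q: Q wins 29–9.
  R vs V: V wins 27–11.
  W vs Q: Q wins 24–14.
  W vs V: V wins 33–5.
  Q vs V: Q wins 29–9.
Copeland scores (wins − losses):
  S: 2 − 2 = 0
  R: 1 − 3 = -2
  W: 0 − 4 = -4
  Q: 4 − 0 = 4
  V: 3 − 1 = 2
Q has the best Copeland score.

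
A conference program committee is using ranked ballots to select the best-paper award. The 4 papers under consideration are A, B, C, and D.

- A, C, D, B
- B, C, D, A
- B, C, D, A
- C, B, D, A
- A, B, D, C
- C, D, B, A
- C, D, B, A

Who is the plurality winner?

C

First-place vote totals:
  A: 2
  B: 2
  C: 3
  D: 0
C has the most first-place votes.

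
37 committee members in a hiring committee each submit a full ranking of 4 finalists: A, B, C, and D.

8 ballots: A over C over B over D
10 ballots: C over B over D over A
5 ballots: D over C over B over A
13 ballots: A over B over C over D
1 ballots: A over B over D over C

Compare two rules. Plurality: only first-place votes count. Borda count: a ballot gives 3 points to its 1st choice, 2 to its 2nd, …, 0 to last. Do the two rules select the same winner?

No

Plurality first-place counts: A 22, B 0, C 10, D 5 → A.
Borda totals: A 66, B 61, C 69, D 26 → C.
The two rules disagree: plurality picks A, Borda picks C.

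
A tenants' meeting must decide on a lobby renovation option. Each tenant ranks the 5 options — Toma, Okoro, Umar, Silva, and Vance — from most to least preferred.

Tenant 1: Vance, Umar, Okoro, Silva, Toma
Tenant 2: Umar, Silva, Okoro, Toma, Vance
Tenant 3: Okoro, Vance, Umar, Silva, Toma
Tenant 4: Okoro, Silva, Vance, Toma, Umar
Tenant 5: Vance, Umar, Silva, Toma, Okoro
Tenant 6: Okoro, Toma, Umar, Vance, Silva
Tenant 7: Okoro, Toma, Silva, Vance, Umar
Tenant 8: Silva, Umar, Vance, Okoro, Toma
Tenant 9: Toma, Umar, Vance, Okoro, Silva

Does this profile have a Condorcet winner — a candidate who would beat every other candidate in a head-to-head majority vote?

No

Head-to-head results (9 voters total):
Toma vs Okoro: Okoro wins 7–2.
Toma vs Umar: Umar wins 5–4.
Toma vs Silva: Silva wins 6–3.
Toma vs Vance: Vance wins 5–4.
Okoro vs Umar: Umar wins 5–4.
Okoro vs Silva: Okoro wins 6–3.
Okoro vs Vance: Okoro wins 5–4.
Umar vs Silva: Umar wins 6–3.
Umar vs Vance: Vance wins 5–4.
Silva vs Vance: Vance wins 5–4.
No candidate beats all others: Okoro beats Vance beats Umar beats Okoro, a majority cycle.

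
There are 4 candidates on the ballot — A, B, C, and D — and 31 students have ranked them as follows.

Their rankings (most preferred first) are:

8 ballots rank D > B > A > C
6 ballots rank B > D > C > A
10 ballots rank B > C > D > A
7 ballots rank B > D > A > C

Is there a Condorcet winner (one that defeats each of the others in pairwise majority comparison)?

Head-to-head results (31 voters total):
A vs B: B wins 31–0.
A vs C: C wins 16–15.
A vs D: D wins 31–0.
B vs C: B wins 31–0.
B vs D: B wins 23–8.
C vs D: D wins 21–10.
B beats each rival — A (31–0), C (31–0), D (23–8) — so B is the Condorcet winner.

Yes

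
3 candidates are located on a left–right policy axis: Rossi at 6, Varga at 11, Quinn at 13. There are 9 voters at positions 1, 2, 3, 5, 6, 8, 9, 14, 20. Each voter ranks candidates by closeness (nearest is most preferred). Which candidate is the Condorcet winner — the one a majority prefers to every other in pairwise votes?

Rossi

With single-peaked preferences on a line, the Condorcet winner is the candidate closest to the median voter.
The median voter (position 6) is closest to Rossi at 6.
Check: Rossi vs Varga — voters closer to Rossi: 6 of 9.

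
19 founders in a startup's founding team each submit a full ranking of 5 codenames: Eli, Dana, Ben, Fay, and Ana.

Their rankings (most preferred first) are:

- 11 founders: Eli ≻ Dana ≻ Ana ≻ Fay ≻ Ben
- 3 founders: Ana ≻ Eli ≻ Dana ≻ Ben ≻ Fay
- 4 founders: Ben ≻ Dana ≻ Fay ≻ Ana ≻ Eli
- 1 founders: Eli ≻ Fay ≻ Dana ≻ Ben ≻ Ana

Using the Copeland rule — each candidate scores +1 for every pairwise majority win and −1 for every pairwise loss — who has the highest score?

Eli

Pairwise results:
  Eli vs Dana: Eli wins 15–4.
  Eli vs Ben: Eli wins 15–4.
  Eli vs Fay: Eli wins 15–4.
  Eli vs Ana: Eli wins 12–7.
  Dana vs Ben: Dana wins 15–4.
  Dana vs Fay: Dana wins 18–1.
  Dana vs Ana: Dana wins 16–3.
  Ben vs Fay: Fay wins 12–7.
  Ben vs Ana: Ana wins 14–5.
  Fay vs Ana: Ana wins 14–5.
Copeland scores (wins − losses):
  Eli: 4 − 0 = 4
  Dana: 3 − 1 = 2
  Ben: 0 − 4 = -4
  Fay: 1 − 3 = -2
  Ana: 2 − 2 = 0
Eli has the best Copeland score.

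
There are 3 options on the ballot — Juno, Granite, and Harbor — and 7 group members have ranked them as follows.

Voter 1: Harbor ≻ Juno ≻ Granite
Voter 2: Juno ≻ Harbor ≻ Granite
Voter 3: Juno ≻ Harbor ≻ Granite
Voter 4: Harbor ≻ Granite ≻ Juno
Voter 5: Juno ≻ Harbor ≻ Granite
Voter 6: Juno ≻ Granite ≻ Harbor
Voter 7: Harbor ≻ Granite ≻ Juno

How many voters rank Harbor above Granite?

6

Ballots ranking Harbor above Granite: 6.
Ballots ranking Granite above Harbor: 1.
So 6 of 7 voters prefer Harbor to Granite.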